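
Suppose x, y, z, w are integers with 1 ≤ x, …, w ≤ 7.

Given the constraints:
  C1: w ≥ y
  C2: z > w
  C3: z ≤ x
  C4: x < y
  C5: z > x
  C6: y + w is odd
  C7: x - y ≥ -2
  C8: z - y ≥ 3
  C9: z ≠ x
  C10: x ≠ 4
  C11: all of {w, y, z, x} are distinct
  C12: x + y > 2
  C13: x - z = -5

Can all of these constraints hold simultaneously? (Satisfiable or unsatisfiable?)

Unsatisfiable

Constraints 1, 2, 3, and 4 give z ≤ x, x < y, y ≤ w, w < z. Chaining: z ≤ x < y ≤ w < z, which forces z < z — impossible.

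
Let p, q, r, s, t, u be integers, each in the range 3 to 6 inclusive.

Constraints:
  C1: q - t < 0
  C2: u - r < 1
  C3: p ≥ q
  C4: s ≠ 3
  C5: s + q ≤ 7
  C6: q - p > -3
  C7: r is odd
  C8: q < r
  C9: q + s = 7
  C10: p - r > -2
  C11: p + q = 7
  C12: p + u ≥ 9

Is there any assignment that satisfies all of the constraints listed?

Satisfiable

Setting (p, q, r, s, t, u) = (4, 3, 5, 4, 6, 5) satisfies everything: constraint 1: q - t = -3; constraint 2: u - r = 0; constraint 5: s + q = 7, and the others follow.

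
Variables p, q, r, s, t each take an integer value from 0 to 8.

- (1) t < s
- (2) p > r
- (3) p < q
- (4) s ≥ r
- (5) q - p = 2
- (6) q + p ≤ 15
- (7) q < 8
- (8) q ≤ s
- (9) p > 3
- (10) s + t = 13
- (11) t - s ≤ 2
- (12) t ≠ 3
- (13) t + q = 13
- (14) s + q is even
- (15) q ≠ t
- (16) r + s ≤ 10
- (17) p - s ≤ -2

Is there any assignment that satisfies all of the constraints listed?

Satisfiable

One satisfying assignment is p = 5, q = 7, r = 3, s = 7, t = 6.
For the less obvious constraints — constraint 5: q - p = 2; constraint 6: q + p = 12; constraint 10: s + t = 13 — and the others hold by inspection.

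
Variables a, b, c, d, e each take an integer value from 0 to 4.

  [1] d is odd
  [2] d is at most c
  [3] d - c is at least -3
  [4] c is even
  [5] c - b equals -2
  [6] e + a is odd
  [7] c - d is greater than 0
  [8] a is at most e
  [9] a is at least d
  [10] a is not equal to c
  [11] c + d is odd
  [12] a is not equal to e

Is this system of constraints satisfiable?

Satisfiable

Take a = 1, b = 4, c = 2, d = 1, e = 2. Then constraint 3: d - c = -1; constraint 5: c - b = -2; constraint 7: c - d = 1, and every other listed constraint is also met.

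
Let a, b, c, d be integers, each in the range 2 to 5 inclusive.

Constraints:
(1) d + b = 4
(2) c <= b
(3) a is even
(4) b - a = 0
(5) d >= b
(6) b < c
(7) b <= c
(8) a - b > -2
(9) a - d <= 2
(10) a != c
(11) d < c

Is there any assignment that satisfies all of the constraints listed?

Unsatisfiable

Constraints 2, 5, and 11 give c ≤ b, b ≤ d, d < c. Chaining: c ≤ b ≤ d < c, which forces c < c — impossible.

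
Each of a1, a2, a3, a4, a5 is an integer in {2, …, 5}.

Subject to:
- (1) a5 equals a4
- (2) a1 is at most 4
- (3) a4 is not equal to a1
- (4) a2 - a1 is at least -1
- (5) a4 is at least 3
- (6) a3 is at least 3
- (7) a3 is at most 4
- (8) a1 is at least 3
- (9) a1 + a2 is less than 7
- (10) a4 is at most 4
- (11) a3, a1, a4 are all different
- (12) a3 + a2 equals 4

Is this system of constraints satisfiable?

Unsatisfiable

Constraints 2, 5, 6, 7, 8, and 10 confine each of a3, a1, a4 to the 2 values {3, 4}.
Constraint 11 requires all 3 of them to be distinct, but only 2 values are available — impossible by the pigeonhole principle.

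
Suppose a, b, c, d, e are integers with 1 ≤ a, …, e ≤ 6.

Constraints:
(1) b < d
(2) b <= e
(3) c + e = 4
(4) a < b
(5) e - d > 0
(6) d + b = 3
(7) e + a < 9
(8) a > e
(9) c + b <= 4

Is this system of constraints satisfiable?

Unsatisfiable

Constraints 1, 4, 5, and 8 give e < a, a < b, b < d, d < e. Chaining: e < a < b < d < e, which forces e < e — impossible.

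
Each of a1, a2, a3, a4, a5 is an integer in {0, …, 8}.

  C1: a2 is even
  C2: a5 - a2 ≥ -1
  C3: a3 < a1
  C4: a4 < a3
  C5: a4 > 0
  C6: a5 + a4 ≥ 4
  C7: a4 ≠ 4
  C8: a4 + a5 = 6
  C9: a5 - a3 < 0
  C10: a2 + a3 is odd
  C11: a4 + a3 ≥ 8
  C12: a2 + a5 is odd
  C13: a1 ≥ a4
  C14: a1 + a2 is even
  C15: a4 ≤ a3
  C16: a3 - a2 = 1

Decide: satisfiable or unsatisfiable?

Satisfiable

Take a1 = 8, a2 = 4, a3 = 5, a4 = 3, a5 = 3. Then constraint 2: a5 - a2 = -1; constraint 6: a5 + a4 = 6; constraint 8: a4 + a5 = 6, and every other listed constraint is also met.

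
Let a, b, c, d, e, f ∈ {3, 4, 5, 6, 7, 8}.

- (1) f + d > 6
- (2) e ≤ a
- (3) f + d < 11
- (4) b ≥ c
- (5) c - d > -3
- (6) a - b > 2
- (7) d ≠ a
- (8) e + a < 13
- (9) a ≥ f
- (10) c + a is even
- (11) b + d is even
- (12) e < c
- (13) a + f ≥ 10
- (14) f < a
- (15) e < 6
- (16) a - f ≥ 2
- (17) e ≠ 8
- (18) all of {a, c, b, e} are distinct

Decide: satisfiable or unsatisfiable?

Satisfiable

The assignment a = 8, b = 5, c = 4, d = 5, e = 3, f = 3 works:
  constraint 1 holds since f + d = 8.
  constraint 3 holds since f + d = 8.
The rest check out directly.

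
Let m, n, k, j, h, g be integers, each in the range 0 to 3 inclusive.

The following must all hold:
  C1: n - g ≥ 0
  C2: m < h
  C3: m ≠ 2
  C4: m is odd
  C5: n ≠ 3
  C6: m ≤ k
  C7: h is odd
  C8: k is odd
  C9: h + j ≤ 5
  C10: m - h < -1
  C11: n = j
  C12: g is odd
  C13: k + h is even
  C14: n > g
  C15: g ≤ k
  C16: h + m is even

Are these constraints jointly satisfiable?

Satisfiable

Take m = 1, n = 2, k = 3, j = 2, h = 3, g = 1. Then constraint 1: n - g = 1; constraint 9: h + j = 5; constraint 10: m - h = -2, and every other listed constraint is also met.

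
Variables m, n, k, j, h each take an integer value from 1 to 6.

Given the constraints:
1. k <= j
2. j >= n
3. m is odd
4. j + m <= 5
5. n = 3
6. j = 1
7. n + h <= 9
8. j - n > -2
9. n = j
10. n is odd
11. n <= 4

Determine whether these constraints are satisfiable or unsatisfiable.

Constraint 5 fixes n = 3 and constraint 6 fixes j = 1, but constraint 9 requires n = j. Since 3 ≠ 1, contradiction.

Unsatisfiable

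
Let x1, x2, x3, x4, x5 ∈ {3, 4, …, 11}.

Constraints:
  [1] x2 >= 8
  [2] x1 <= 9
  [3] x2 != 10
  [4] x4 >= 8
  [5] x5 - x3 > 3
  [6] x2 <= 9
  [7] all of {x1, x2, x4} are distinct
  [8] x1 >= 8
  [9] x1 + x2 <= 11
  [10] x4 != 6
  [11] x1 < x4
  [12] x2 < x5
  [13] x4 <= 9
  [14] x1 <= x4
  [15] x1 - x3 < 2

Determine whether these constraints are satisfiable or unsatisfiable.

Unsatisfiable

Constraints 1, 2, 4, 6, 8, and 13 confine each of x1, x2, x4 to the 2 values {8, 9}.
Constraint 7 requires all 3 of them to be distinct, but only 2 values are available — impossible by the pigeonhole principle.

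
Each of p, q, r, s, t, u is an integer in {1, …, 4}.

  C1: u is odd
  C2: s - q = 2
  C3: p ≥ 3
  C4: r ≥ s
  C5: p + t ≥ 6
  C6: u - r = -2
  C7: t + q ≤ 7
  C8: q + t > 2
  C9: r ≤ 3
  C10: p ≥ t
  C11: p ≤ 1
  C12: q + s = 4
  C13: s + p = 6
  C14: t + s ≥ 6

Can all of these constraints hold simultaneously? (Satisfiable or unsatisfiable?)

Unsatisfiable

From constraints 10 and 11: t ≤ p ≤ 1. From constraints 4 and 9: s ≤ r ≤ 3. Hence t + s ≤ 4. But constraint 14 requires t + s ≥ 6, and 6 > 4. Contradiction.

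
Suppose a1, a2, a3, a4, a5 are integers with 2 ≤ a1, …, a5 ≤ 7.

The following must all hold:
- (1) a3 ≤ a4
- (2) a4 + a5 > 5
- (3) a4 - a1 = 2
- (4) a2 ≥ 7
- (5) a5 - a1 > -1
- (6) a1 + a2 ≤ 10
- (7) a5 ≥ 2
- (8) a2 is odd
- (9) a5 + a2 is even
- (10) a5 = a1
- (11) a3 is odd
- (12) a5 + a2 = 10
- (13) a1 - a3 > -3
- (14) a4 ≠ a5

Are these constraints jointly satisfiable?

Satisfiable

Setting (a1, a2, a3, a4, a5) = (3, 7, 3, 5, 3) satisfies everything: constraint 2: a4 + a5 = 8; constraint 3: a4 - a1 = 2, and the others follow.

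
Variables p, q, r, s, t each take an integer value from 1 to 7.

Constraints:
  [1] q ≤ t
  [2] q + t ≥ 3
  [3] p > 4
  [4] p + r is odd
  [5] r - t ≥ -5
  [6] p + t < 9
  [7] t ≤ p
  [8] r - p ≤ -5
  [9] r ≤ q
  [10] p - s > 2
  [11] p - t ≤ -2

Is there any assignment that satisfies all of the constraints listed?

Unsatisfiable

Constraints 5, 8, and 11 give p − r ≥ 5, r − t ≥ -5, t − p ≥ 2.
Adding all 3 inequalities: the left sides telescope to 0, and the right sides sum to 5 + (-5) + 2 = 2. So 0 ≥ 2, which is false.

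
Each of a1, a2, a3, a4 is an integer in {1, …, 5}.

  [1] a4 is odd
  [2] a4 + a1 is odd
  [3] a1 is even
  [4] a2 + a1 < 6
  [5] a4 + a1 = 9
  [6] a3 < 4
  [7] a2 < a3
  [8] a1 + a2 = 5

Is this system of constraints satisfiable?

One satisfying assignment is a1 = 4, a2 = 1, a3 = 2, a4 = 5.
For the less obvious constraints — constraint 4: a2 + a1 = 5; constraint 5: a4 + a1 = 9 — and the others hold by inspection.

Satisfiable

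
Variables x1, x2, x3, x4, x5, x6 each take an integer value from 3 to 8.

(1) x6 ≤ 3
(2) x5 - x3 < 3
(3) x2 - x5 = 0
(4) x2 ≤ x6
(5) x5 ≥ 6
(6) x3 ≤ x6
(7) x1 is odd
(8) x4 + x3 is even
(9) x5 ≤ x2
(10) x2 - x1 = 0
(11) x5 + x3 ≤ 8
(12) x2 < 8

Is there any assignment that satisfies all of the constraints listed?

Unsatisfiable

From constraints 5 and 9: x2 ≥ x5 and x5 ≥ 6, so x2 ≥ 6. From constraints 1 and 4: x2 ≤ x6 and x6 ≤ 3, so x2 ≤ 3. But 3 < 6, so no value of x2 works.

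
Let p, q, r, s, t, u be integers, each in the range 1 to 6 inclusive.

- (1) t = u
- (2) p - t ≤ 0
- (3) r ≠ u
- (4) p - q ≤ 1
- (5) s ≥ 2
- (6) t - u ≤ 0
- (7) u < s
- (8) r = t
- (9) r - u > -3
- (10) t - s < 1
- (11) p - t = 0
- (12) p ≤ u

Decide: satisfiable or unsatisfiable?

From constraints 1 and 8, r = t = u, so r = u. But constraint 3 says r ≠ u. Contradiction.

Unsatisfiable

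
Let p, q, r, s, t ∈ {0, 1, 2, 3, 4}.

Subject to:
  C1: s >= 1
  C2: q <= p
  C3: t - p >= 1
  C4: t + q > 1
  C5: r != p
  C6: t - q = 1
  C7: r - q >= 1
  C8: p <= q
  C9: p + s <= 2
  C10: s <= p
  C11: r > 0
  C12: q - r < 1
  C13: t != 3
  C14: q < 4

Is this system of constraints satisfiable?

Try p = 1, q = 1, r = 2, s = 1, t = 2.
Check constraint 3: t - p = 1; constraint 4: t + q = 3; constraint 6: t - q = 1. The remaining constraints are straightforward to verify.

Satisfiable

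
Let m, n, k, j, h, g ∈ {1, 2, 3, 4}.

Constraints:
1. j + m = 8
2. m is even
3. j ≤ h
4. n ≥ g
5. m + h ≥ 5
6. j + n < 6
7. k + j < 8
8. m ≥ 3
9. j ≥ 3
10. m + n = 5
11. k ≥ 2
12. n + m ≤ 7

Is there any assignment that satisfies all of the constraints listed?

Satisfiable

Take m = 4, n = 1, k = 2, j = 4, h = 4, g = 1. Then constraint 1: j + m = 8; constraint 5: m + h = 8; constraint 6: j + n = 5, and every other listed constraint is also met.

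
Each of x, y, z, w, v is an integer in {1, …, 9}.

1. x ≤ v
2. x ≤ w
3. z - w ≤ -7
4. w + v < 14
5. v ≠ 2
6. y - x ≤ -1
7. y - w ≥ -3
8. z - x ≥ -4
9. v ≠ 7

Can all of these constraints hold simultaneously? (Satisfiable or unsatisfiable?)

Unsatisfiable

Constraints 3, 6, 7, and 8 give x − y ≥ 1, y − w ≥ -3, w − z ≥ 7, z − x ≥ -4.
Adding all 4 inequalities: the left sides telescope to 0, and the right sides sum to 1 + (-3) + 7 + (-4) = 1. So 0 ≥ 1, which is false.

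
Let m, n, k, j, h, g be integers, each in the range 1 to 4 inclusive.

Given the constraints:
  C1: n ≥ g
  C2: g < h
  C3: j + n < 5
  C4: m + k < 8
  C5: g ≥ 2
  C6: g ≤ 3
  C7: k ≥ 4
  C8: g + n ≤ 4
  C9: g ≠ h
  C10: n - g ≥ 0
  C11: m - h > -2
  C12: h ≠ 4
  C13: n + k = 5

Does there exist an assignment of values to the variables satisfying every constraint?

Unsatisfiable

From constraints 1 and 5: n ≥ g ≥ 2. From constraint 7: k ≥ 4. Hence n + k ≥ 6. But constraint 13 requires n + k = 5, and 5 < 6. Contradiction.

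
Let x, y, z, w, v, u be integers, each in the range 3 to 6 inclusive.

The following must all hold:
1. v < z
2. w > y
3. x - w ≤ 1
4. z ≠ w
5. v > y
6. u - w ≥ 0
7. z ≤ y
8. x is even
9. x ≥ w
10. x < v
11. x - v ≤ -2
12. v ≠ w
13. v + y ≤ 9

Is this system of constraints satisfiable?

Unsatisfiable

Constraints 1, 2, 7, 9, and 10 give z ≤ y, y < w, w ≤ x, x < v, v < z. Chaining: z ≤ y < w ≤ x < v < z, which forces z < z — impossible.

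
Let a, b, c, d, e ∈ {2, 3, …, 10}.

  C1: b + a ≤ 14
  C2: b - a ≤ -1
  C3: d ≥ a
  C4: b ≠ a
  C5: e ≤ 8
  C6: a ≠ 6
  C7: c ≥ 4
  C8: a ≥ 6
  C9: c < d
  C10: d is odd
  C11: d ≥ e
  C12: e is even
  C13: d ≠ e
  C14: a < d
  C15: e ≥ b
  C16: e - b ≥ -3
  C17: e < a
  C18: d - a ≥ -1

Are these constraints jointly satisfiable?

Take a = 7, b = 6, c = 7, d = 9, e = 6. Then constraint 1: b + a = 13; constraint 2: b - a = -1, and every other listed constraint is also met.

Satisfiable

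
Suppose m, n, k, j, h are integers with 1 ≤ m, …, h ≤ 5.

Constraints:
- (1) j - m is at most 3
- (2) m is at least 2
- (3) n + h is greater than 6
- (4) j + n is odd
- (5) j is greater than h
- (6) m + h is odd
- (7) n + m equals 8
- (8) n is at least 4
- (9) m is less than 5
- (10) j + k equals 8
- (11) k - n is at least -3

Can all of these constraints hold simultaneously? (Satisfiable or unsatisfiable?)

Setting (m, n, k, j, h) = (3, 5, 4, 4, 2) satisfies everything: constraint 1: j - m = 1; constraint 3: n + h = 7; constraint 7: n + m = 8, and the others follow.

Satisfiable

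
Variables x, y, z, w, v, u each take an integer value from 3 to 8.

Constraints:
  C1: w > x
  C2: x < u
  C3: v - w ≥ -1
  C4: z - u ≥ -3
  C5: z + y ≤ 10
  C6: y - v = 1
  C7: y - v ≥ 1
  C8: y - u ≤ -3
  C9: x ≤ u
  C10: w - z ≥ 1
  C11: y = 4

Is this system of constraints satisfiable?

Constraints 3, 4, 7, 8, and 10 give u − y ≥ 3, y − v ≥ 1, v − w ≥ -1, w − z ≥ 1, z − u ≥ -3.
Adding all 5 inequalities: the left sides telescope to 0, and the right sides sum to 3 + 1 + (-1) + 1 + (-3) = 1. So 0 ≥ 1, which is false.

Unsatisfiable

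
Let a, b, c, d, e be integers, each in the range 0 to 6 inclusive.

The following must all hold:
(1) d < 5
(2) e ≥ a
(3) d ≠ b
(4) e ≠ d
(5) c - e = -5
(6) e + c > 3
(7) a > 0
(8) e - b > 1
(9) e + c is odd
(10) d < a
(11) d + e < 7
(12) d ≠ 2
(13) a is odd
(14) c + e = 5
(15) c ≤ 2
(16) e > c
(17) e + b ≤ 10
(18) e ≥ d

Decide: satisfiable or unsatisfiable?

Try a = 3, b = 2, c = 0, d = 0, e = 5.
Check constraint 5: c - e = -5; constraint 6: e + c = 5. The remaining constraints are straightforward to verify.

Satisfiable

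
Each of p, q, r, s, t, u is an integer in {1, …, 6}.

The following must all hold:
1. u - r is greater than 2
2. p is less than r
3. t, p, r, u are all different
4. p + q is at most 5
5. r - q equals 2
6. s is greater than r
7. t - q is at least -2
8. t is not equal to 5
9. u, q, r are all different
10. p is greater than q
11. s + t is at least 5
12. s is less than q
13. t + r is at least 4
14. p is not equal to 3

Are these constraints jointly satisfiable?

Constraints 2, 6, 10, and 12 give r < s, s < q, q < p, p < r. Chaining: r < s < q < p < r, which forces r < r — impossible.

Unsatisfiable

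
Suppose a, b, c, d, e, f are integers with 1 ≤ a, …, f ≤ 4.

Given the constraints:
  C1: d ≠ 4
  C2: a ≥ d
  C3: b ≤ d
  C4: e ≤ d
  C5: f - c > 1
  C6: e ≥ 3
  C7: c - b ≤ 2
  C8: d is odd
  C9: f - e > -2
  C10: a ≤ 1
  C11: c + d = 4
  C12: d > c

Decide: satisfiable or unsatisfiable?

Unsatisfiable

From constraints 4 and 6: d ≥ e and e ≥ 3, so d ≥ 3. From constraints 2 and 10: d ≤ a and a ≤ 1, so d ≤ 1. But 1 < 3, so no value of d works.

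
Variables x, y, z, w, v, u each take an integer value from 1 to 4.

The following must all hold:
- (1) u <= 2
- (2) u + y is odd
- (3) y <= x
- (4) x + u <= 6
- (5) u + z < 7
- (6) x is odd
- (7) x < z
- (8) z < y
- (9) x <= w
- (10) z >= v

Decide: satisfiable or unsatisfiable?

Unsatisfiable

Constraints 3, 7, and 8 give x < z, z < y, y ≤ x. Chaining: x < z < y ≤ x, which forces x < x — impossible.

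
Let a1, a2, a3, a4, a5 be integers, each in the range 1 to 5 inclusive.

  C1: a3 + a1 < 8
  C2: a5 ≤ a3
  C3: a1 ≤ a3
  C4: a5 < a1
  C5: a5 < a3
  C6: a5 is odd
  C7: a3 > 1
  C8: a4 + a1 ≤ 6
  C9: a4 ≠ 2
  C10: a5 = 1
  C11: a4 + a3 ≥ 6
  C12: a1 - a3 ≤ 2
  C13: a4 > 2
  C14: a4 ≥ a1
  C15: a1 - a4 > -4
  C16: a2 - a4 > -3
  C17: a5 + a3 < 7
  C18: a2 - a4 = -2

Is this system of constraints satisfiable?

Satisfiable

One satisfying assignment is a1 = 2, a2 = 2, a3 = 3, a4 = 4, a5 = 1.
For the less obvious constraints — constraint 1: a3 + a1 = 5; constraint 8: a4 + a1 = 6; constraint 11: a4 + a3 = 7 — and the others hold by inspection.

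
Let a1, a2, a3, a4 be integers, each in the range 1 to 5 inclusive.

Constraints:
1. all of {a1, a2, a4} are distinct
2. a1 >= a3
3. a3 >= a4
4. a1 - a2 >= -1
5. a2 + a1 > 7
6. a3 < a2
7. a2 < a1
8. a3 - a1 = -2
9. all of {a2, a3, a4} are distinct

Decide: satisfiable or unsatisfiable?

Setting (a1, a2, a3, a4) = (5, 4, 3, 1) satisfies everything: constraint 4: a1 - a2 = 1; constraint 5: a2 + a1 = 9; constraint 8: a3 - a1 = -2, and the others follow.

Satisfiable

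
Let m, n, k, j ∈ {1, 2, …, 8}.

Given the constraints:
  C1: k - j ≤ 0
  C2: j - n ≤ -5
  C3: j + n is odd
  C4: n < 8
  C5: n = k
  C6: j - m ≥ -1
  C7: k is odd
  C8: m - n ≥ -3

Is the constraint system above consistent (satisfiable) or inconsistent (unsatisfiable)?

Constraints 2, 6, and 8 give j − m ≥ -1, m − n ≥ -3, n − j ≥ 5.
Adding all 3 inequalities: the left sides telescope to 0, and the right sides sum to (-1) + (-3) + 5 = 1. So 0 ≥ 1, which is false.

Unsatisfiable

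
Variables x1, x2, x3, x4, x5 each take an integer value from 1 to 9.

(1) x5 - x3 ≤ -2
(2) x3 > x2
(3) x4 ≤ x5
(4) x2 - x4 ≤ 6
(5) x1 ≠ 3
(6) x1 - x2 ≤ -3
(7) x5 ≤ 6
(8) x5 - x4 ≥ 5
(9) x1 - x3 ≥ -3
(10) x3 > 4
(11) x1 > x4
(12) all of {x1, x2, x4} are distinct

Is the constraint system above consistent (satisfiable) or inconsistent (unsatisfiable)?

Unsatisfiable

Constraints 1, 4, 6, 8, and 9 give x4 − x2 ≥ -6, x2 − x1 ≥ 3, x1 − x3 ≥ -3, x3 − x5 ≥ 2, x5 − x4 ≥ 5.
Adding all 5 inequalities: the left sides telescope to 0, and the right sides sum to (-6) + 3 + (-3) + 2 + 5 = 1. So 0 ≥ 1, which is false.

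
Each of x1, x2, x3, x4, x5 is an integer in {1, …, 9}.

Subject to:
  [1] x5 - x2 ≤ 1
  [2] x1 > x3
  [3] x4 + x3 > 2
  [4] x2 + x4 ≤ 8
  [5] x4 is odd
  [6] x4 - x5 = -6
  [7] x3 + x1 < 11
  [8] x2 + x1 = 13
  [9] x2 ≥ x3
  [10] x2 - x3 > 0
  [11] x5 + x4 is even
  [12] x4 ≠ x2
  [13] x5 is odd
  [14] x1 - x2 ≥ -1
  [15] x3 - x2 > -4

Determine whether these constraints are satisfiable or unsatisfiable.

Take x1 = 6, x2 = 7, x3 = 4, x4 = 1, x5 = 7. Then constraint 1: x5 - x2 = 0; constraint 3: x4 + x3 = 5; constraint 4: x2 + x4 = 8, and every other listed constraint is also met.

Satisfiable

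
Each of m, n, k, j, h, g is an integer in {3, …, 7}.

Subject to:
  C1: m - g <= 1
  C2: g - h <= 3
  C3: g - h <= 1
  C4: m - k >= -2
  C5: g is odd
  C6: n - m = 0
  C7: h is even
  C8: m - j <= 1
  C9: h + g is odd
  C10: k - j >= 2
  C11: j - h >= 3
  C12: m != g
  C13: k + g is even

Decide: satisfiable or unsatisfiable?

Unsatisfiable

Constraints 1, 3, 4, 10, and 11 give j − h ≥ 3, h − g ≥ -1, g − m ≥ -1, m − k ≥ -2, k − j ≥ 2.
Adding all 5 inequalities: the left sides telescope to 0, and the right sides sum to 3 + (-1) + (-1) + (-2) + 2 = 1. So 0 ≥ 1, which is false.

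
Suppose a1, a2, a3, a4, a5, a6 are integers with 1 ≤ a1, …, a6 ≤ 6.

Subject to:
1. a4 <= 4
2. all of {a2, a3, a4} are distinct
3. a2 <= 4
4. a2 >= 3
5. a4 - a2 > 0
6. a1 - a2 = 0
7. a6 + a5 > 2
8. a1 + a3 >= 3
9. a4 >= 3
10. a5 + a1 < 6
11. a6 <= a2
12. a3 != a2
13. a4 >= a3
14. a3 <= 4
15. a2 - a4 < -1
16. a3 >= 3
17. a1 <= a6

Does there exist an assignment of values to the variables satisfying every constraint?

Unsatisfiable

Constraints 1, 3, 4, 9, 14, and 16 confine each of a2, a3, a4 to the 2 values {3, 4}.
Constraint 2 requires all 3 of them to be distinct, but only 2 values are available — impossible by the pigeonhole principle.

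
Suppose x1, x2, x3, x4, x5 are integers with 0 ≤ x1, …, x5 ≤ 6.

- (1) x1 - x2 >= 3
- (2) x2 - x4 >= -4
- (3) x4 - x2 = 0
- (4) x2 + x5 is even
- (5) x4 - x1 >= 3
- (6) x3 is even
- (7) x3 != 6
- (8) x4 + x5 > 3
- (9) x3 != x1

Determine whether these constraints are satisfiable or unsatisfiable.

Constraints 1, 2, and 5 give x1 − x2 ≥ 3, x2 − x4 ≥ -4, x4 − x1 ≥ 3.
Adding all 3 inequalities: the left sides telescope to 0, and the right sides sum to 3 + (-4) + 3 = 2. So 0 ≥ 2, which is false.

Unsatisfiable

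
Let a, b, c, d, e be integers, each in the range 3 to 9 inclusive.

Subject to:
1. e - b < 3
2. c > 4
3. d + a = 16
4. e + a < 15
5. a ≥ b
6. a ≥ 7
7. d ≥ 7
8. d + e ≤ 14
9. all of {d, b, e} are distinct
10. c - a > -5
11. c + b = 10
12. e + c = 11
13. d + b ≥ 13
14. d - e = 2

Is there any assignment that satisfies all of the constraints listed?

Setting (a, b, c, d, e) = (8, 5, 5, 8, 6) satisfies everything: constraint 1: e - b = 1; constraint 3: d + a = 16; constraint 4: e + a = 14, and the others follow.

Satisfiable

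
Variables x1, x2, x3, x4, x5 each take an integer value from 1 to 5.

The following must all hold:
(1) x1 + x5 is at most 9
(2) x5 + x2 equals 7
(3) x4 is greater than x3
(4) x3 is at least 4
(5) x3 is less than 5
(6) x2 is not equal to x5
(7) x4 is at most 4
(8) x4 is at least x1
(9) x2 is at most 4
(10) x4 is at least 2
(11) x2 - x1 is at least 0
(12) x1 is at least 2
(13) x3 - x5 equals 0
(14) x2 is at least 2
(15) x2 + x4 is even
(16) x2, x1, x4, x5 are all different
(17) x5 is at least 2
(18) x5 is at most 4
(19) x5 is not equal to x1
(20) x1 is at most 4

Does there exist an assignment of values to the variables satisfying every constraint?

Unsatisfiable

Constraints 7, 9, 10, 12, 14, 17, 18, and 20 confine each of x2, x1, x4, x5 to the 3 values {2, …, 4}.
Constraint 16 requires all 4 of them to be distinct, but only 3 values are available — impossible by the pigeonhole principle.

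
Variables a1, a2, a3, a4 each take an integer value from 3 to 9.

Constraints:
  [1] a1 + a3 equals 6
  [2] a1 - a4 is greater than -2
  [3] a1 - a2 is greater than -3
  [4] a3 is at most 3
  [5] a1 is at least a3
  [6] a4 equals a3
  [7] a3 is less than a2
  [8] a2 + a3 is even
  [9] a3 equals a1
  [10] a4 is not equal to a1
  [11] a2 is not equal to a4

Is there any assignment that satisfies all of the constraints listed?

From constraints 6 and 9, a4 = a3 = a1, so a4 = a1. But constraint 10 says a4 ≠ a1. Contradiction.

Unsatisfiable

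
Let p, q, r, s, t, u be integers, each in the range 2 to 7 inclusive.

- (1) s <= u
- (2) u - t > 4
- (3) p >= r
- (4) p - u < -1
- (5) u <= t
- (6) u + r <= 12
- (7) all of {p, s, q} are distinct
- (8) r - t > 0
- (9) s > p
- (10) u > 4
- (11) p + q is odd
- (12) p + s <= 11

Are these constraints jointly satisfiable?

Unsatisfiable

Constraints 1, 3, 5, 8, and 9 give u ≤ t, t < r, r ≤ p, p < s, s ≤ u. Chaining: u ≤ t < r ≤ p < s ≤ u, which forces u < u — impossible.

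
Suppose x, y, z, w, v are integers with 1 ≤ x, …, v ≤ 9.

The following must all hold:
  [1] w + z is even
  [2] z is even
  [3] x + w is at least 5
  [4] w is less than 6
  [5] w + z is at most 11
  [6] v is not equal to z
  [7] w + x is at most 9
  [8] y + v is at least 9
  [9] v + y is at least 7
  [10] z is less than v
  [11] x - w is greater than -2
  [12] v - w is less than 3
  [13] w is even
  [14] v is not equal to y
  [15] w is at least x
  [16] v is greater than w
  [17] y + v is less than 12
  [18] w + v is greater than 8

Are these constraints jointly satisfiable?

Satisfiable

Setting (x, y, z, w, v) = (4, 4, 4, 4, 6) satisfies everything: constraint 3: x + w = 8; constraint 5: w + z = 8, and the others follow.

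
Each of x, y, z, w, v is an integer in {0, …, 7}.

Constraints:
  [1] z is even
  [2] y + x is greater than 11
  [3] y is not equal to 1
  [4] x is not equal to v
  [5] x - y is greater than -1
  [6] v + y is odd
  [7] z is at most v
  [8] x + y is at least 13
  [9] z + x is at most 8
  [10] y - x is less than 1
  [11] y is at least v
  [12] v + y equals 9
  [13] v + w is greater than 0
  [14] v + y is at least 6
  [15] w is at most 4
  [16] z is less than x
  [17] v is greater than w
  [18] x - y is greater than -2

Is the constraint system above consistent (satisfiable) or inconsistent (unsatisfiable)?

Setting (x, y, z, w, v) = (7, 7, 0, 0, 2) satisfies everything: constraint 2: y + x = 14; constraint 5: x - y = 0; constraint 8: x + y = 14, and the others follow.

Satisfiable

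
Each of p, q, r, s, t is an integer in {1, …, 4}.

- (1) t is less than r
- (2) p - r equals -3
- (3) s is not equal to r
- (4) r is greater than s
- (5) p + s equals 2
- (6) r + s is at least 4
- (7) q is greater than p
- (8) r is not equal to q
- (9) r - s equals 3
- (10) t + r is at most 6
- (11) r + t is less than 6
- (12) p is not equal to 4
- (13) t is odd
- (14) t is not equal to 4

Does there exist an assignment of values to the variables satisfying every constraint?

Satisfiable

Setting (p, q, r, s, t) = (1, 3, 4, 1, 1) satisfies everything: constraint 2: p - r = -3; constraint 5: p + s = 2, and the others follow.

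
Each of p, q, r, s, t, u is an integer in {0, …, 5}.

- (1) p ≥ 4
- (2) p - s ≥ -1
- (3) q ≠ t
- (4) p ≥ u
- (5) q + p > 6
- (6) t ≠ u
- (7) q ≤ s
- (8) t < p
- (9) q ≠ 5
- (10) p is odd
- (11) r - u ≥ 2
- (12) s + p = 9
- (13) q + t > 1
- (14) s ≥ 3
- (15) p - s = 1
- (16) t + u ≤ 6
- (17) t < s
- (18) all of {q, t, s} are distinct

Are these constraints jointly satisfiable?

Satisfiable

Try p = 5, q = 3, r = 5, s = 4, t = 1, u = 2.
Check constraint 2: p - s = 1; constraint 5: q + p = 8. The remaining constraints are straightforward to verify.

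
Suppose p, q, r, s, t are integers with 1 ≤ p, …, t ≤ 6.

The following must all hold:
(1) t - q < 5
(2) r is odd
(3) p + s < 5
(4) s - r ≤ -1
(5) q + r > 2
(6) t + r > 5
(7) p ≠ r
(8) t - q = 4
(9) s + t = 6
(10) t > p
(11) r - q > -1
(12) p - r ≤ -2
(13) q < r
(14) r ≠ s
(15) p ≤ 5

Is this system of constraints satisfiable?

Satisfiable

The assignment p = 1, q = 1, r = 3, s = 1, t = 5 works:
  constraint 1 holds since t - q = 4.
  constraint 3 holds since p + s = 2.
The rest check out directly.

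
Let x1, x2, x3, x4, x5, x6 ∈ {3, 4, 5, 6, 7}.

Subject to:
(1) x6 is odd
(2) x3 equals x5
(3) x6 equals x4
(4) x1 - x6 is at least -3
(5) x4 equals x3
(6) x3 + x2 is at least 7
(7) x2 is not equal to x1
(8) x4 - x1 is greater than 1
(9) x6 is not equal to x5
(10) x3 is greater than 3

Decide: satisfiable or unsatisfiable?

From constraints 2, 3, and 5, x6 = x4 = x3 = x5, so x6 = x5. But constraint 9 says x6 ≠ x5. Contradiction.

Unsatisfiable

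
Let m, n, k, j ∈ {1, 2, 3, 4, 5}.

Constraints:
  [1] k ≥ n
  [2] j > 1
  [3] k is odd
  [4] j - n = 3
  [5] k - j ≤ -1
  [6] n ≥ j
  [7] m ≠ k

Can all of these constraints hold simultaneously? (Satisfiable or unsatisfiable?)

Constraints 1, 5, and 6 give n ≤ k, k < j, j ≤ n. Chaining: n ≤ k < j ≤ n, which forces n < n — impossible.

Unsatisfiable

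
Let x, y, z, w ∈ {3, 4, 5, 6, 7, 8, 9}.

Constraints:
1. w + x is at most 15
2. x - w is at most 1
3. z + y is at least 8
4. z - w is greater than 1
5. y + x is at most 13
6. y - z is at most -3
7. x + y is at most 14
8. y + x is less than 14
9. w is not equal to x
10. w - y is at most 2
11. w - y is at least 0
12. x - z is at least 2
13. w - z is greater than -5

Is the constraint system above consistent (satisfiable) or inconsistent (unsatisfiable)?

Constraints 2, 6, 10, and 12 give y − w ≥ -2, w − x ≥ -1, x − z ≥ 2, z − y ≥ 3.
Adding all 4 inequalities: the left sides telescope to 0, and the right sides sum to (-2) + (-1) + 2 + 3 = 2. So 0 ≥ 2, which is false.

Unsatisfiable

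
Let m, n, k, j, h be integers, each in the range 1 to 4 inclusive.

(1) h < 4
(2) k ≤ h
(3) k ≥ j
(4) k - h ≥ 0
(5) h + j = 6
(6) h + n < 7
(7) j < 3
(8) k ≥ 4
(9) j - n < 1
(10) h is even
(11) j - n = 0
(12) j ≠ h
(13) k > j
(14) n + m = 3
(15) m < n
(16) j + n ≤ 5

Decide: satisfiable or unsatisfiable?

Unsatisfiable

From constraints 2 and 8: h ≥ k and k ≥ 4, so h ≥ 4. From constraint 1: h ≤ 3. But 3 < 4, so no value of h works.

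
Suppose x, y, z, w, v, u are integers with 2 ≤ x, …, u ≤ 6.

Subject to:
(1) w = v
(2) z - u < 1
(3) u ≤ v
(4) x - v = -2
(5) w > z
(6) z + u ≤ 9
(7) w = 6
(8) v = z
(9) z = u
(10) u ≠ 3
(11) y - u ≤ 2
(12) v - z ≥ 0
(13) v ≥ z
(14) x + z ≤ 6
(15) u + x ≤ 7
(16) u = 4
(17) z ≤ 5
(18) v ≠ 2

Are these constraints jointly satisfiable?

Unsatisfiable

Constraint 7 fixes w = 6 and constraint 16 fixes u = 4. Constraints 1, 8, and 9 give w = v = z = u, so w = u. But 6 ≠ 4 — contradiction.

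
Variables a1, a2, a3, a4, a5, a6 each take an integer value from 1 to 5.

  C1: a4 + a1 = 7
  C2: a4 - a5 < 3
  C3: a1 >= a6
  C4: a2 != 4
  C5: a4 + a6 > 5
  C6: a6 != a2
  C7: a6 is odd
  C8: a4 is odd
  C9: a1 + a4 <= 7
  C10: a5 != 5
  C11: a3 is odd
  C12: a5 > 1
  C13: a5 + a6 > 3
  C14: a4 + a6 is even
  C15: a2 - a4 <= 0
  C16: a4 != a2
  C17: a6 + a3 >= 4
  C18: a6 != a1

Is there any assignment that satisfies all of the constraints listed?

One satisfying assignment is a1 = 4, a2 = 2, a3 = 1, a4 = 3, a5 = 3, a6 = 3.
For the less obvious constraints — constraint 1: a4 + a1 = 7; constraint 2: a4 - a5 = 0 — and the others hold by inspection.

Satisfiable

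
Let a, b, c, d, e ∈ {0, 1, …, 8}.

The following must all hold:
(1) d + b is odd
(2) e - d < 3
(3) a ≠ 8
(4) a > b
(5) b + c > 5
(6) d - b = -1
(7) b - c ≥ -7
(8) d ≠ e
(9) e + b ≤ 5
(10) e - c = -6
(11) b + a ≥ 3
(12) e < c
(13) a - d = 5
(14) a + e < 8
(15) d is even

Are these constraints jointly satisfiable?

Satisfiable

Setting (a, b, c, d, e) = (5, 1, 7, 0, 1) satisfies everything: constraint 2: e - d = 1; constraint 5: b + c = 8; constraint 6: d - b = -1, and the others follow.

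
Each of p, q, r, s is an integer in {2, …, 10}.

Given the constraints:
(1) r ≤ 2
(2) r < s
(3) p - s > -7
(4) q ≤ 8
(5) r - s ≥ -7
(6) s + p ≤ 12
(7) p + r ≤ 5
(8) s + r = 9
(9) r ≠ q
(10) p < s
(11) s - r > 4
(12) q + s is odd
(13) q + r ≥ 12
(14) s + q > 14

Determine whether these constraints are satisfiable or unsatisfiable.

From constraint 4: q ≤ 8. From constraint 1: r ≤ 2. Hence q + r ≤ 10. But constraint 13 requires q + r ≥ 12, and 12 > 10. Contradiction.

Unsatisfiable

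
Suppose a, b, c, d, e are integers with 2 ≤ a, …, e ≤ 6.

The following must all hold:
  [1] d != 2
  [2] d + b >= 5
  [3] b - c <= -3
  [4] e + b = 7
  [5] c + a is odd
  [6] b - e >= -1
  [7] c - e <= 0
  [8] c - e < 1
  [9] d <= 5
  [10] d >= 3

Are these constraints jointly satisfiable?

Unsatisfiable

Constraints 3, 6, and 7 give c − b ≥ 3, b − e ≥ -1, e − c ≥ 0.
Adding all 3 inequalities: the left sides telescope to 0, and the right sides sum to 3 + (-1) + 0 = 2. So 0 ≥ 2, which is false.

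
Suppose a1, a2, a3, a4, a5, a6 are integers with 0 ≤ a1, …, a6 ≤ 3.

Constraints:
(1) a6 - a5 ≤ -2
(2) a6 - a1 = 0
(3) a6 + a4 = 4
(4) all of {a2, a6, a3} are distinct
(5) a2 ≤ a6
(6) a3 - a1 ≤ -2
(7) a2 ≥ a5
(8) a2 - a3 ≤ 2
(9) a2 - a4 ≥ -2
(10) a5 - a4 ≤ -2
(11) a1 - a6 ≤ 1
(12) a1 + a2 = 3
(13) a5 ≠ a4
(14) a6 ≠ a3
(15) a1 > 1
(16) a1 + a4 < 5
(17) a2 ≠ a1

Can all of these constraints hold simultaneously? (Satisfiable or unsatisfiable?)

Unsatisfiable

Constraints 1, 6, 8, 9, 10, and 11 give a1 − a3 ≥ 2, a3 − a2 ≥ -2, a2 − a4 ≥ -2, a4 − a5 ≥ 2, a5 − a6 ≥ 2, a6 − a1 ≥ -1.
Adding all 6 inequalities: the left sides telescope to 0, and the right sides sum to 2 + (-2) + (-2) + 2 + 2 + (-1) = 1. So 0 ≥ 1, which is false.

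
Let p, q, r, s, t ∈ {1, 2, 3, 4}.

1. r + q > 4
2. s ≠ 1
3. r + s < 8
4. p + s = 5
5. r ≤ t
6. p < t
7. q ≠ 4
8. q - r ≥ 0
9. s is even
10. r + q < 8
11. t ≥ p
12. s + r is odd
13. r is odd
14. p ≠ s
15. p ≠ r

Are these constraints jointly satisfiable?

Satisfiable

One satisfying assignment is p = 1, q = 3, r = 3, s = 4, t = 4.
For the less obvious constraints — constraint 1: r + q = 6; constraint 3: r + s = 7 — and the others hold by inspection.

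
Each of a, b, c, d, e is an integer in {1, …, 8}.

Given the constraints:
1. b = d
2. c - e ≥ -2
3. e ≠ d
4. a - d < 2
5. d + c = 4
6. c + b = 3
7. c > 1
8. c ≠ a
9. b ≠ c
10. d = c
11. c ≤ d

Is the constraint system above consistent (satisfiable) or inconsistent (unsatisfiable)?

Unsatisfiable

From constraints 1 and 10, b = d = c, so b = c. But constraint 9 says b ≠ c. Contradiction.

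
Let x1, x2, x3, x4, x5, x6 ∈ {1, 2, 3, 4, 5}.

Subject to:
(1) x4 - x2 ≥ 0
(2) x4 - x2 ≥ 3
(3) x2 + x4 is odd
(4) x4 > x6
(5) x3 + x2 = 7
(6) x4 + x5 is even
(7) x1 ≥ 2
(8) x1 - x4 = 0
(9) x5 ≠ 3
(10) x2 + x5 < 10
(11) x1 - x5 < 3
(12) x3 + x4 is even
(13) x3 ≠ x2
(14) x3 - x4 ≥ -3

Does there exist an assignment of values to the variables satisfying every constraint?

One satisfying assignment is x1 = 5, x2 = 2, x3 = 5, x4 = 5, x5 = 5, x6 = 1.
For the less obvious constraints — constraint 1: x4 - x2 = 3; constraint 2: x4 - x2 = 3 — and the others hold by inspection.

Satisfiable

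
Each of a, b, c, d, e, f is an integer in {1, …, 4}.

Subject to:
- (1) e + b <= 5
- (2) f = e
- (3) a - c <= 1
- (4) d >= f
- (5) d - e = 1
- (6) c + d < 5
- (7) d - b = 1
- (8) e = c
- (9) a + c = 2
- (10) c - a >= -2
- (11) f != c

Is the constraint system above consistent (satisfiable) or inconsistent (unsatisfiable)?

From constraints 2 and 8, f = e = c, so f = c. But constraint 11 says f ≠ c. Contradiction.

Unsatisfiable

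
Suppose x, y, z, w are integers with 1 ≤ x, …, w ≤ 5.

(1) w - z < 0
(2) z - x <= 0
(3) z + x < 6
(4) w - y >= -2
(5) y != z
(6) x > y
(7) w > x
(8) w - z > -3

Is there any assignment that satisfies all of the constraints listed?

Constraints 1, 2, and 7 give z ≤ x, x < w, w < z. Chaining: z ≤ x < w < z, which forces z < z — impossible.

Unsatisfiable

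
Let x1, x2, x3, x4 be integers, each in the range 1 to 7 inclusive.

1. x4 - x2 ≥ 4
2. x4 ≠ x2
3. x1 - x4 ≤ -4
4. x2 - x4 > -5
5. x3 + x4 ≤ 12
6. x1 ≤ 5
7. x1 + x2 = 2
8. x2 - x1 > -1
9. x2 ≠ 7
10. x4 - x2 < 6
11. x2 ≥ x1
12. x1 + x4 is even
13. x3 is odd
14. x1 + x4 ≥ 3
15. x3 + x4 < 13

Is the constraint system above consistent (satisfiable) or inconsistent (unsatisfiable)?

Satisfiable

One satisfying assignment is x1 = 1, x2 = 1, x3 = 7, x4 = 5.
For the less obvious constraints — constraint 1: x4 - x2 = 4; constraint 3: x1 - x4 = -4 — and the others hold by inspection.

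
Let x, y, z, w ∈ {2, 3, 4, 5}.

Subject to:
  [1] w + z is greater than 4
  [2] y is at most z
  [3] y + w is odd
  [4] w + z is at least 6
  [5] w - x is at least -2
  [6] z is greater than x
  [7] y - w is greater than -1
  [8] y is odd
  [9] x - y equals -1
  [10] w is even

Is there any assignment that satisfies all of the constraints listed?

Setting (x, y, z, w) = (2, 3, 4, 2) satisfies everything: constraint 1: w + z = 6; constraint 4: w + z = 6, and the others follow.

Satisfiable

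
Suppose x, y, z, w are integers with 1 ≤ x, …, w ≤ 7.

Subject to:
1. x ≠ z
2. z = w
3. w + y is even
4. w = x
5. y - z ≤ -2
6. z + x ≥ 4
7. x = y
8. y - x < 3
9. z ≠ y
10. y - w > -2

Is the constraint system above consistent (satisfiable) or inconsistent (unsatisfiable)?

From constraints 2, 4, and 7, z = w = x = y, so z = y. But constraint 9 says z ≠ y. Contradiction.

Unsatisfiable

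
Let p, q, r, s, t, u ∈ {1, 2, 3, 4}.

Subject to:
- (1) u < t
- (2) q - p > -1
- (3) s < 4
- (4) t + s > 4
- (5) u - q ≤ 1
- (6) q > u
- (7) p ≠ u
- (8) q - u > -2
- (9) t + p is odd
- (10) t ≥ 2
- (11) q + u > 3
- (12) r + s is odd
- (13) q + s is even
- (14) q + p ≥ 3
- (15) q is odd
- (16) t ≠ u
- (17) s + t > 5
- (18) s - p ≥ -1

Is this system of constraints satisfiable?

One satisfying assignment is p = 1, q = 3, r = 4, s = 3, t = 4, u = 2.
For the less obvious constraints — constraint 2: q - p = 2; constraint 4: t + s = 7; constraint 5: u - q = -1 — and the others hold by inspection.

Satisfiable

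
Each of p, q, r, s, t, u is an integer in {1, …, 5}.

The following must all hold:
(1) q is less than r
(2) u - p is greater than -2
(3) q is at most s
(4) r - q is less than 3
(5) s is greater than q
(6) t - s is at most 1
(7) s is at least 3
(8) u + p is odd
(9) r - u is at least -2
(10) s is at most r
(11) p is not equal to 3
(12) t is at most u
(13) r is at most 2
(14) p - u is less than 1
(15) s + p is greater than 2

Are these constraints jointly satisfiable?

From constraint 7: s ≥ 3. From constraints 10 and 13: s ≤ r and r ≤ 2, so s ≤ 2. But 2 < 3, so no value of s works.

Unsatisfiable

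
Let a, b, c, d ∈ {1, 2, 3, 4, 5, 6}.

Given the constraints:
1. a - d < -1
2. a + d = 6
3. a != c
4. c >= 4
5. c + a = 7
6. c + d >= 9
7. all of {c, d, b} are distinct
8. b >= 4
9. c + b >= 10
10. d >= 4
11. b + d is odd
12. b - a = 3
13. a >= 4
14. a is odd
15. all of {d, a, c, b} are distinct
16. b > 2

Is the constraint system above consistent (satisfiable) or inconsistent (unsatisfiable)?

Unsatisfiable

Constraints 4, 8, 10, and 13 confine each of d, a, c, b to the 3 values {4, …, 6} (the domain already gives each ≤ 6).
Constraint 15 requires all 4 of them to be distinct, but only 3 values are available — impossible by the pigeonhole principle.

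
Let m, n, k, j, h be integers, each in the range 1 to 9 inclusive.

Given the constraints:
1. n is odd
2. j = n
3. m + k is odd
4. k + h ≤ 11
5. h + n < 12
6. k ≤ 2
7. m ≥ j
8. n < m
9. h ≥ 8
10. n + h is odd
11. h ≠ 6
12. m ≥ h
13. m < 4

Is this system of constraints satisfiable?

From constraints 9 and 12: m ≥ h and h ≥ 8, so m ≥ 8. From constraint 13: m ≤ 3. But 3 < 8, so no value of m works.

Unsatisfiable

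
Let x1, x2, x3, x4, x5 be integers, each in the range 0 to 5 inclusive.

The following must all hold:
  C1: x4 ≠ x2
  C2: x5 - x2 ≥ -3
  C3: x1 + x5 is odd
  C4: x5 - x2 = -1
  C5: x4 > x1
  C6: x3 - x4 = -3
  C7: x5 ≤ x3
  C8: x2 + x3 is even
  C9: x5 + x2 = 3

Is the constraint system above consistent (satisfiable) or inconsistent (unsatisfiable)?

Satisfiable

One satisfying assignment is x1 = 2, x2 = 2, x3 = 2, x4 = 5, x5 = 1.
For the less obvious constraints — constraint 2: x5 - x2 = -1; constraint 4: x5 - x2 = -1; constraint 6: x3 - x4 = -3 — and the others hold by inspection.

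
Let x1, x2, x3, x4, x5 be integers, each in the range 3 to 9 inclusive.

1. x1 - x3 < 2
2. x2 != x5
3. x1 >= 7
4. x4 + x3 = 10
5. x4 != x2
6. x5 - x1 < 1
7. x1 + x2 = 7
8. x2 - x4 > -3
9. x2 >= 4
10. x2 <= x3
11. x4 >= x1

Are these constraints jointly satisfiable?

From constraints 3 and 11: x4 ≥ x1 ≥ 7. From constraints 9 and 10: x3 ≥ x2 ≥ 4. Hence x4 + x3 ≥ 11. But constraint 4 requires x4 + x3 = 10, and 10 < 11. Contradiction.

Unsatisfiable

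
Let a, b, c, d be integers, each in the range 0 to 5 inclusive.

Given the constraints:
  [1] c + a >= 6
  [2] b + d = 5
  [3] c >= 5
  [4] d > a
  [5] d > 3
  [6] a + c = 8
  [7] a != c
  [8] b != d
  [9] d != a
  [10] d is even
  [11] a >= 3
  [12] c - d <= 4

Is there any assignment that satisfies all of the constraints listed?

Take a = 3, b = 1, c = 5, d = 4. Then constraint 1: c + a = 8; constraint 2: b + d = 5; constraint 6: a + c = 8, and every other listed constraint is also met.

Satisfiable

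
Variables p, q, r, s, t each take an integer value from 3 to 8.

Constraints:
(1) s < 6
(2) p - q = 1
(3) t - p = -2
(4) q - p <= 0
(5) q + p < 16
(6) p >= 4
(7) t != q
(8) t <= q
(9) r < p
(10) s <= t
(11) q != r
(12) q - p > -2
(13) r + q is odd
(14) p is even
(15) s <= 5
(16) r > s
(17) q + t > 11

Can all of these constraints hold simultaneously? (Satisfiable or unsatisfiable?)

The assignment p = 8, q = 7, r = 6, s = 3, t = 6 works:
  constraint 2 holds since p - q = 1.
  constraint 3 holds since t - p = -2.
The rest check out directly.

Satisfiable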